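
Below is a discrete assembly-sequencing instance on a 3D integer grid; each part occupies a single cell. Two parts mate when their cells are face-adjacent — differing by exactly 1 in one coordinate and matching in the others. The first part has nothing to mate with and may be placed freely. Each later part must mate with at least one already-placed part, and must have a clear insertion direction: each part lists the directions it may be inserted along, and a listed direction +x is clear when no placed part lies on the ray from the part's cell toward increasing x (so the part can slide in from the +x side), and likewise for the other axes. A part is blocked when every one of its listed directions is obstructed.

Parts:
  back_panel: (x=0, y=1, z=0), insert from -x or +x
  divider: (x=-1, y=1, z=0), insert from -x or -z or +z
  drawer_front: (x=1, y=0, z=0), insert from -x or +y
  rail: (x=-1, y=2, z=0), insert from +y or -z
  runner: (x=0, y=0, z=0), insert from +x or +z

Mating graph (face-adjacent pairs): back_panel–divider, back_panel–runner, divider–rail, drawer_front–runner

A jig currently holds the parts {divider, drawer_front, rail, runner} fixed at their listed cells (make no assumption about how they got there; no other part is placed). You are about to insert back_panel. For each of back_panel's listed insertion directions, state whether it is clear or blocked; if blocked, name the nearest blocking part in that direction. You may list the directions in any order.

-x: nearest on ray is divider@(-1, 1, 0) ⇒ blocked
+x: ray from back_panel(0, 1, 0) has no placed part ⇒ clear

+x: clear; -x: blocked by divider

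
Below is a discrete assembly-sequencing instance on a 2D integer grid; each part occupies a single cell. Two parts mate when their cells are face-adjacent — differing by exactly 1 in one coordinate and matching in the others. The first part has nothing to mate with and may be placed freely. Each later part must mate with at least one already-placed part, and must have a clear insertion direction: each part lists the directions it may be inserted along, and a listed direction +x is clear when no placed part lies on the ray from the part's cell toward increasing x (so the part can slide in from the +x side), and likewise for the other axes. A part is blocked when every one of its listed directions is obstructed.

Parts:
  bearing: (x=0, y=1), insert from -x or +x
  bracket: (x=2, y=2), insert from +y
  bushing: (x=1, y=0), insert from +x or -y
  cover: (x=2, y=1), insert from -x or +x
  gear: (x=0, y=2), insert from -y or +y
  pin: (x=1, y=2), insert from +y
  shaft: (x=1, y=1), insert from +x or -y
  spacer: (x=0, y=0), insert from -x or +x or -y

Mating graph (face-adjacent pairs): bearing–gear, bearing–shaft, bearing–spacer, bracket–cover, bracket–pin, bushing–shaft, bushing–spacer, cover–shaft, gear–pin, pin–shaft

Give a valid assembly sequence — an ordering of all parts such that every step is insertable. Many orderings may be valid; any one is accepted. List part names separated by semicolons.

1. pin@(1, 2) [+y clear] — {pin}
2. gear@(0, 2) [-y clear] — {gear, pin}
3. bracket@(2, 2) [+y clear] — {bracket, gear, pin}
4. bearing@(0, 1) [-x clear] — {bearing, bracket, gear, pin}
5. spacer@(0, 0) [-x clear] — {bearing, bracket, gear, pin, spacer}
6. bushing@(1, 0) [+x clear] — {bearing, bracket, bushing, gear, pin, spacer}
7. shaft@(1, 1) [+x clear] — {bearing, bracket, bushing, gear, pin, shaft, spacer}
8. cover@(2, 1) [+x clear] — {bearing, bracket, bushing, cover, gear, pin, shaft, spacer}

pin; gear; bracket; bearing; spacer; bushing; shaft; cover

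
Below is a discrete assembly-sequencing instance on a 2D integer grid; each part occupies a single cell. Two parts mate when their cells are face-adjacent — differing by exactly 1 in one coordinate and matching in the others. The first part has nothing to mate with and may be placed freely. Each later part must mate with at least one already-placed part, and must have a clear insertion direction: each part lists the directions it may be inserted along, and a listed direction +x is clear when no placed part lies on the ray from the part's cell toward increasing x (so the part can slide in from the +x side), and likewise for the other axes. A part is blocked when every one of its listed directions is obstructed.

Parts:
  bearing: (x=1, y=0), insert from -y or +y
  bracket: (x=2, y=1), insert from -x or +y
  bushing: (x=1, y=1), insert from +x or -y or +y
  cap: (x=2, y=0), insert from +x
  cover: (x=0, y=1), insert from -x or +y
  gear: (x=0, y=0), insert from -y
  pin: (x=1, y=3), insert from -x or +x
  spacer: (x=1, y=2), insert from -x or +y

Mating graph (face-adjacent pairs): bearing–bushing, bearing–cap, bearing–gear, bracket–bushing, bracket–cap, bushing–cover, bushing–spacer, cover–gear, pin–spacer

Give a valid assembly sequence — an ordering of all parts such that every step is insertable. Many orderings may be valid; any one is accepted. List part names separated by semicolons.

1. cover@(0, 1) [-x clear] — {cover}
2. bushing@(1, 1) [+x clear] — {bushing, cover}
3. bracket@(2, 1) [+y clear] — {bracket, bushing, cover}
4. cap@(2, 0) [+x clear] — {bracket, bushing, cap, cover}
5. spacer@(1, 2) [-x clear] — {bracket, bushing, cap, cover, spacer}
6. gear@(0, 0) [-y clear] — {bracket, bushing, cap, cover, gear, spacer}
7. pin@(1, 3) [-x clear] — {bracket, bushing, cap, cover, gear, pin, spacer}
8. bearing@(1, 0) [-y clear] — {bearing, bracket, bushing, cap, cover, gear, pin, spacer}

cover; bushing; bracket; cap; spacer; gear; pin; bearing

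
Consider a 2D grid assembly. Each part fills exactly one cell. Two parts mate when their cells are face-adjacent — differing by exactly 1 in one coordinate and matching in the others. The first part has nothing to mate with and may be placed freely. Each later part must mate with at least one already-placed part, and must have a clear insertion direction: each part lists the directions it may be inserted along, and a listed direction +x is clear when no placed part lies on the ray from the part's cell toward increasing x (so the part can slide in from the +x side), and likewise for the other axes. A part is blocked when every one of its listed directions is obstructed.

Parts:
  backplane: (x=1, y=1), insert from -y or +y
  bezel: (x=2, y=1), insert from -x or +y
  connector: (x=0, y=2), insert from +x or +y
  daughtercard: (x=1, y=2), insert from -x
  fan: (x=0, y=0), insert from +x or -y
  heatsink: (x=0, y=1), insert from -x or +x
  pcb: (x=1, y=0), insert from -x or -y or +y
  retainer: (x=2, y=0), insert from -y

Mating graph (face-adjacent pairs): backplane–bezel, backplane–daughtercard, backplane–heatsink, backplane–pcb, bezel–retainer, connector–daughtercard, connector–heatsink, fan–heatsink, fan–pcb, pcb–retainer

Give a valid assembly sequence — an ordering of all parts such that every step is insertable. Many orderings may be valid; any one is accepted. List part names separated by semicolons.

pcb; backplane; bezel; fan; heatsink; retainer; daughtercard; connector

1. pcb@(1, 0) [-x clear] — {pcb}
2. backplane@(1, 1) [+y clear] — {backplane, pcb}
3. bezel@(2, 1) [+y clear] — {backplane, bezel, pcb}
4. fan@(0, 0) [-y clear] — {backplane, bezel, fan, pcb}
5. heatsink@(0, 1) [-x clear] — {backplane, bezel, fan, heatsink, pcb}
6. retainer@(2, 0) [-y clear] — {backplane, bezel, fan, heatsink, pcb, retainer}
7. daughtercard@(1, 2) [-x clear] — {backplane, bezel, daughtercard, fan, heatsink, pcb, retainer}
8. connector@(0, 2) [+y clear] — {backplane, bezel, connector, daughtercard, fan, heatsink, pcb, retainer}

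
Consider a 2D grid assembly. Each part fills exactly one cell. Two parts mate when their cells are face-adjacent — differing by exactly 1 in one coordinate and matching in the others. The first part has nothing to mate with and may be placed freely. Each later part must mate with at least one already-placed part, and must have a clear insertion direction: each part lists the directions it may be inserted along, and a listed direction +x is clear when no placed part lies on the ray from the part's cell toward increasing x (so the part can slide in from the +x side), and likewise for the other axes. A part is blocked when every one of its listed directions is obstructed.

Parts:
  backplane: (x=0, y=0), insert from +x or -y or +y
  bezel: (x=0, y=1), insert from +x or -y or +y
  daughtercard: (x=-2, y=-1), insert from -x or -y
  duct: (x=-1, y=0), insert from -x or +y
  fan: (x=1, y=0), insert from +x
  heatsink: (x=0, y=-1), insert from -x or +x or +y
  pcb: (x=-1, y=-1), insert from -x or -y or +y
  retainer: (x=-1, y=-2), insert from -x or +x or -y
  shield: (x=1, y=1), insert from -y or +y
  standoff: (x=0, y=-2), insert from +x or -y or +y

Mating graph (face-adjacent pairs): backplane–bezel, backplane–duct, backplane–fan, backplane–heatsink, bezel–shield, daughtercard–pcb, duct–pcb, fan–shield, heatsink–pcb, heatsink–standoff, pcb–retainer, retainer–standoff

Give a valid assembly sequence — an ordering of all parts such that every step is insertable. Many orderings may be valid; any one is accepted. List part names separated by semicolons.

retainer; standoff; pcb; heatsink; backplane; fan; bezel; daughtercard; duct; shield

1. retainer@(-1, -2) [-x clear] — {retainer}
2. standoff@(0, -2) [+x clear] — {retainer, standoff}
3. pcb@(-1, -1) [-x clear] — {pcb, retainer, standoff}
4. heatsink@(0, -1) [+x clear] — {heatsink, pcb, retainer, standoff}
5. backplane@(0, 0) [+x clear] — {backplane, heatsink, pcb, retainer, standoff}
6. fan@(1, 0) [+x clear] — {backplane, fan, heatsink, pcb, retainer, standoff}
7. bezel@(0, 1) [+x clear] — {backplane, bezel, fan, heatsink, pcb, retainer, standoff}
8. daughtercard@(-2, -1) [-x clear] — {backplane, bezel, daughtercard, fan, heatsink, pcb, retainer, standoff}
9. duct@(-1, 0) [-x clear] — {backplane, bezel, daughtercard, duct, fan, heatsink, pcb, retainer, standoff}
10. shield@(1, 1) [+y clear] — {backplane, bezel, daughtercard, duct, fan, heatsink, pcb, retainer, shield, standoff}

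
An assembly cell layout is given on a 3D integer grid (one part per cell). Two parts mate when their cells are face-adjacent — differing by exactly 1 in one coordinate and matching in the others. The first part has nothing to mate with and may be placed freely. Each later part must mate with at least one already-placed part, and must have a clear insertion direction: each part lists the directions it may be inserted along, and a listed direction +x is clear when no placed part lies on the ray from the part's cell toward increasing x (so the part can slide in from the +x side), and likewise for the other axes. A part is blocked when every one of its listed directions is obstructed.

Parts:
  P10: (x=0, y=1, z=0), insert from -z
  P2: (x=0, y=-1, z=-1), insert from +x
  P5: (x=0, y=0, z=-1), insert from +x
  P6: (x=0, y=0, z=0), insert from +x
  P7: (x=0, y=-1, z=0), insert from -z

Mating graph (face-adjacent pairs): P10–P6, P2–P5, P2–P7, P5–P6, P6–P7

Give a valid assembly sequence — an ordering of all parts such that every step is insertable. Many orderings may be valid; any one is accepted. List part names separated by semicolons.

P6; P7; P2; P10; P5

1. P6@(0, 0, 0) [+x clear] — {P6}
2. P7@(0, -1, 0) [-z clear] — {P6, P7}
3. P2@(0, -1, -1) [+x clear] — {P2, P6, P7}
4. P10@(0, 1, 0) [-z clear] — {P10, P2, P6, P7}
5. P5@(0, 0, -1) [+x clear] — {P10, P2, P5, P6, P7}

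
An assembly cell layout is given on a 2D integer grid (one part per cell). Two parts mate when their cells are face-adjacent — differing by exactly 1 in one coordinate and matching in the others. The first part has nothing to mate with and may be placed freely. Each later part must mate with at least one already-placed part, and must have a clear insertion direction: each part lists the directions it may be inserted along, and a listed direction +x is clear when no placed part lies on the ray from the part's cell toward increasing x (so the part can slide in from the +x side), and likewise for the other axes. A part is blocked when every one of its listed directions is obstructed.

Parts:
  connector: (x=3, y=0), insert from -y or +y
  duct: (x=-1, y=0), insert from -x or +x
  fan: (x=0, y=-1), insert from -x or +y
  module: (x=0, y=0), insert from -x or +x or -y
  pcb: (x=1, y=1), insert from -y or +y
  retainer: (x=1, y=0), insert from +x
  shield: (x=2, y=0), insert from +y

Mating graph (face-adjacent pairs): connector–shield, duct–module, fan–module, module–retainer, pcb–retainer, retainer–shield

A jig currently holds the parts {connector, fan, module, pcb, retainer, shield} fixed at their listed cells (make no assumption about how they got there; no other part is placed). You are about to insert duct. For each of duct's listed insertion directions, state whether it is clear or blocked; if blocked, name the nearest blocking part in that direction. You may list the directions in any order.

+x: blocked by module; -x: clear

-x: ray from duct(-1, 0) has no placed part ⇒ clear
+x: nearest on ray is module@(0, 0) ⇒ blocked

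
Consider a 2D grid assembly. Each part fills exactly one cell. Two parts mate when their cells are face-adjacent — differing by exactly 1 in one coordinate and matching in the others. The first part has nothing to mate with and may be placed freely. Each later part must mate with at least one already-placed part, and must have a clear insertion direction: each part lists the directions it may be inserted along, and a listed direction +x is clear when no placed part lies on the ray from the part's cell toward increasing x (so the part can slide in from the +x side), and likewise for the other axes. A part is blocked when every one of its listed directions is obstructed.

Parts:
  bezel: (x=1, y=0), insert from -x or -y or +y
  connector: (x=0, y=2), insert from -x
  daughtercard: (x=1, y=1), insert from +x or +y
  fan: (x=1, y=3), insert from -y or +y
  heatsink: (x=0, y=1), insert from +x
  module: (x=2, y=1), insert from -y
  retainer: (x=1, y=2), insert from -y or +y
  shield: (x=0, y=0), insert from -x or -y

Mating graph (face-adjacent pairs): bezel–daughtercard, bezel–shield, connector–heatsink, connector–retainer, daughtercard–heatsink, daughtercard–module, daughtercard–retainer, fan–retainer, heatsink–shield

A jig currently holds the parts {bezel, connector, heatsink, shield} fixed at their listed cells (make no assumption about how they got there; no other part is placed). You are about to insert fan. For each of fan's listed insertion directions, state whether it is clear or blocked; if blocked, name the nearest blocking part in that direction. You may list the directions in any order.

+y: clear; -y: blocked by bezel

-y: nearest on ray is bezel@(1, 0) ⇒ blocked
+y: ray from fan(1, 3) has no placed part ⇒ clear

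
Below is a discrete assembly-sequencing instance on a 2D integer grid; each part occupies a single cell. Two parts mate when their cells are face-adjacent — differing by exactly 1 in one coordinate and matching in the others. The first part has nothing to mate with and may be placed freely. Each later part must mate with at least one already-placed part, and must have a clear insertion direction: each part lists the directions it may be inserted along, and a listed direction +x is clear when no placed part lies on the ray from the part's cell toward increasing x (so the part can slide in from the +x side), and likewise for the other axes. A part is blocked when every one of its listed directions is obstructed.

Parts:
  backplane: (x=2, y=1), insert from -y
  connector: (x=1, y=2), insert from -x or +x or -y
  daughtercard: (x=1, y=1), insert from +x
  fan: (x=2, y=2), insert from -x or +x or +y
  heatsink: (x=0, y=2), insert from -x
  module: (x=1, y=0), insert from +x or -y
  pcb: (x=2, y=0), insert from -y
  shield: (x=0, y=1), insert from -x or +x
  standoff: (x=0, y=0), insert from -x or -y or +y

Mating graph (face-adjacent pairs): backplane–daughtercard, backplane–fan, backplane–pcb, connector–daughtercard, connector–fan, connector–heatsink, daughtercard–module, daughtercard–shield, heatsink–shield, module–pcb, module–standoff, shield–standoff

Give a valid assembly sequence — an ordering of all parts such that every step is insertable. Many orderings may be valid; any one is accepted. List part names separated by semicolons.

standoff; module; daughtercard; connector; fan; heatsink; backplane; pcb; shield

1. standoff@(0, 0) [-x clear] — {standoff}
2. module@(1, 0) [+x clear] — {module, standoff}
3. daughtercard@(1, 1) [+x clear] — {daughtercard, module, standoff}
4. connector@(1, 2) [-x clear] — {connector, daughtercard, module, standoff}
5. fan@(2, 2) [+x clear] — {connector, daughtercard, fan, module, standoff}
6. heatsink@(0, 2) [-x clear] — {connector, daughtercard, fan, heatsink, module, standoff}
7. backplane@(2, 1) [-y clear] — {backplane, connector, daughtercard, fan, heatsink, module, standoff}
8. pcb@(2, 0) [-y clear] — {backplane, connector, daughtercard, fan, heatsink, module, pcb, standoff}
9. shield@(0, 1) [-x clear] — {backplane, connector, daughtercard, fan, heatsink, module, pcb, shield, standoff}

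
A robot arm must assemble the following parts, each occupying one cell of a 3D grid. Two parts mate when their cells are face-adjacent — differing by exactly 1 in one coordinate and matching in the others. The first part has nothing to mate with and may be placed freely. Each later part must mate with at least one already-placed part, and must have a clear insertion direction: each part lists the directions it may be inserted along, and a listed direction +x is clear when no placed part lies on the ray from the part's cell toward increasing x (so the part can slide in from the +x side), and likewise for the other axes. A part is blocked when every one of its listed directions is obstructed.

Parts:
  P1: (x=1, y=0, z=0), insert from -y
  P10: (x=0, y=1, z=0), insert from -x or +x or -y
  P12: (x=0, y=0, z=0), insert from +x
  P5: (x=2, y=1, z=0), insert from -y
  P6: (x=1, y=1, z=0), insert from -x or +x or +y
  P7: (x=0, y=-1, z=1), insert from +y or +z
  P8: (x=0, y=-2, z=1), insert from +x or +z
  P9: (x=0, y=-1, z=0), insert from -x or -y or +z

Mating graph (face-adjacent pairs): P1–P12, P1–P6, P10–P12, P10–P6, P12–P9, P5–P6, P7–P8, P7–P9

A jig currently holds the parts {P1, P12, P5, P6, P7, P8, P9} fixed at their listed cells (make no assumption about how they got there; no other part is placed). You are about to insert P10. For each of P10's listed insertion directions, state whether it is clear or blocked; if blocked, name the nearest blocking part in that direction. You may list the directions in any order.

-x: ray from P10(0, 1, 0) has no placed part ⇒ clear
+x: nearest on ray is P6@(1, 1, 0) ⇒ blocked
-y: nearest on ray is P12@(0, 0, 0) ⇒ blocked

+x: blocked by P6; -x: clear; -y: blocked by P12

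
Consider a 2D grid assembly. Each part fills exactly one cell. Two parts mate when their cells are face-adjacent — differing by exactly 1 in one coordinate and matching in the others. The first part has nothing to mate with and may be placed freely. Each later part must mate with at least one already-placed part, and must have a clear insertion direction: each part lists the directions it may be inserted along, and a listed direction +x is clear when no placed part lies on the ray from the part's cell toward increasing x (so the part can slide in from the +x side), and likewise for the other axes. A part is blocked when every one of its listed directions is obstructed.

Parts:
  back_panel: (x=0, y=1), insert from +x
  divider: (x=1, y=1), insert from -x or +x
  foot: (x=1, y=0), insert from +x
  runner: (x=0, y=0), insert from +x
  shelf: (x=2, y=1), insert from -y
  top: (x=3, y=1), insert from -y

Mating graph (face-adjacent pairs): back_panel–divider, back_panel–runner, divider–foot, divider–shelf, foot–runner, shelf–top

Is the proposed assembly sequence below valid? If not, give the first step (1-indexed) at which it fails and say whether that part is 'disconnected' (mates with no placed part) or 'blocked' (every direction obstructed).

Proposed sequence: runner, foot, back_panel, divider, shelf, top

Valid

1. runner@(0, 0) [+x clear] — {runner}
2. foot@(1, 0) [+x clear] — {foot, runner}
3. back_panel@(0, 1) [+x clear] — {back_panel, foot, runner}
4. divider@(1, 1) [+x clear] — {back_panel, divider, foot, runner}
5. shelf@(2, 1) [-y clear] — {back_panel, divider, foot, runner, shelf}
6. top@(3, 1) [-y clear] — {back_panel, divider, foot, runner, shelf, top}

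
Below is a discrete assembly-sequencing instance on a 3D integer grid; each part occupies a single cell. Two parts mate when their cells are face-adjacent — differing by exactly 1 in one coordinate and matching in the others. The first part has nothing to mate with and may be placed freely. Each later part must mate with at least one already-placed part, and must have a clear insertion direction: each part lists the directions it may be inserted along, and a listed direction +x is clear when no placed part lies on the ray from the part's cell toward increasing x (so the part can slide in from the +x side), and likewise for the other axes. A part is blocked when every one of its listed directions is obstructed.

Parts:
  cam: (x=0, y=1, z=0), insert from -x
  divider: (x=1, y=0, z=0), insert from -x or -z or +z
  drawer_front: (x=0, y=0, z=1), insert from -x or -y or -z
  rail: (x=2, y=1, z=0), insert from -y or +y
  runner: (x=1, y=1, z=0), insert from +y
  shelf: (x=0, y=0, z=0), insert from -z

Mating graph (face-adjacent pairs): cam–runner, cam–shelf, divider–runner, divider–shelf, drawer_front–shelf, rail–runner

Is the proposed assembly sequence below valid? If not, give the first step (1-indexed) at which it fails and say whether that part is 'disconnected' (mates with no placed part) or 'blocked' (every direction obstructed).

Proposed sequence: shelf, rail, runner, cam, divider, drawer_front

Invalid at step 2 (disconnected)

1. shelf@(0, 0, 0) [-z clear] — {shelf}
2. rail@(2, 1, 0) — no placed neighbour ⇒ disconnected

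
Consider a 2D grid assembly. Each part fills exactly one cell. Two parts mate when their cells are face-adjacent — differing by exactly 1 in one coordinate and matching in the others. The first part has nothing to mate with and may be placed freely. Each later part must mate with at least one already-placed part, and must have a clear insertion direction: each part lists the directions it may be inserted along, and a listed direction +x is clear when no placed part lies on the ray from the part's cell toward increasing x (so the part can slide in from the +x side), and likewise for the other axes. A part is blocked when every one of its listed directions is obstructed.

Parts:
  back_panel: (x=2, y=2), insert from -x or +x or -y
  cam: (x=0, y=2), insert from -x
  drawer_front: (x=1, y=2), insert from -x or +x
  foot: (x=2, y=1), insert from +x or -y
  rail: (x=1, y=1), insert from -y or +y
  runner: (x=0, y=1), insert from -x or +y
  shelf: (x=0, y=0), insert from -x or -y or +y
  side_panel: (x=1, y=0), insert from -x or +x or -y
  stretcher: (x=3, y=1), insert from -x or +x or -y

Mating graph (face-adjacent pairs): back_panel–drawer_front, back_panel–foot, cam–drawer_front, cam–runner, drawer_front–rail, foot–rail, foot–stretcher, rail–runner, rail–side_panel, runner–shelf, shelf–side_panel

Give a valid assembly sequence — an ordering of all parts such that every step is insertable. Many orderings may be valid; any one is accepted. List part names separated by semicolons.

1. shelf@(0, 0) [-x clear] — {shelf}
2. side_panel@(1, 0) [+x clear] — {shelf, side_panel}
3. rail@(1, 1) [+y clear] — {rail, shelf, side_panel}
4. drawer_front@(1, 2) [-x clear] — {drawer_front, rail, shelf, side_panel}
5. cam@(0, 2) [-x clear] — {cam, drawer_front, rail, shelf, side_panel}
6. foot@(2, 1) [+x clear] — {cam, drawer_front, foot, rail, shelf, side_panel}
7. stretcher@(3, 1) [+x clear] — {cam, drawer_front, foot, rail, shelf, side_panel, stretcher}
8. back_panel@(2, 2) [+x clear] — {back_panel, cam, drawer_front, foot, rail, shelf, side_panel, stretcher}
9. runner@(0, 1) [-x clear] — {back_panel, cam, drawer_front, foot, rail, runner, shelf, side_panel, stretcher}

shelf; side_panel; rail; drawer_front; cam; foot; stretcher; back_panel; runner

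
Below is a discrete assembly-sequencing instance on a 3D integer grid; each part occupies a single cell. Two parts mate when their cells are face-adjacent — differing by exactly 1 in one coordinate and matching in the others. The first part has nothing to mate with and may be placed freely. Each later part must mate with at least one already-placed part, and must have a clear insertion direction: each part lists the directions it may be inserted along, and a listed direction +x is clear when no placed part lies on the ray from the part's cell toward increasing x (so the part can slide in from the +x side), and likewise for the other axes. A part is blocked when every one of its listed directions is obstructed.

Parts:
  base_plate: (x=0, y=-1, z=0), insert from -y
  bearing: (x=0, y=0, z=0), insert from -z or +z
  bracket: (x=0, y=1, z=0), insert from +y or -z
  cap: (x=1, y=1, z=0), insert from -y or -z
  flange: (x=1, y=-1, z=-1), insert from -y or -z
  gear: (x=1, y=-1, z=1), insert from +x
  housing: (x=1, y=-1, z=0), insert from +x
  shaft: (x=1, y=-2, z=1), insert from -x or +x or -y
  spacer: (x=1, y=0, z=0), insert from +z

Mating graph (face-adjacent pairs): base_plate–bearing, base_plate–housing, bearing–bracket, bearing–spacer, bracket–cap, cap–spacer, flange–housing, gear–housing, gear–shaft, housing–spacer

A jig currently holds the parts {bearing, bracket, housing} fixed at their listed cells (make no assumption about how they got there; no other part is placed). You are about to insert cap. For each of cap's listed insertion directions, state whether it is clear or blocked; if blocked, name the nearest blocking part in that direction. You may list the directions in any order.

-y: nearest on ray is housing@(1, -1, 0) ⇒ blocked
-z: ray from cap(1, 1, 0) has no placed part ⇒ clear

-y: blocked by housing; -z: clear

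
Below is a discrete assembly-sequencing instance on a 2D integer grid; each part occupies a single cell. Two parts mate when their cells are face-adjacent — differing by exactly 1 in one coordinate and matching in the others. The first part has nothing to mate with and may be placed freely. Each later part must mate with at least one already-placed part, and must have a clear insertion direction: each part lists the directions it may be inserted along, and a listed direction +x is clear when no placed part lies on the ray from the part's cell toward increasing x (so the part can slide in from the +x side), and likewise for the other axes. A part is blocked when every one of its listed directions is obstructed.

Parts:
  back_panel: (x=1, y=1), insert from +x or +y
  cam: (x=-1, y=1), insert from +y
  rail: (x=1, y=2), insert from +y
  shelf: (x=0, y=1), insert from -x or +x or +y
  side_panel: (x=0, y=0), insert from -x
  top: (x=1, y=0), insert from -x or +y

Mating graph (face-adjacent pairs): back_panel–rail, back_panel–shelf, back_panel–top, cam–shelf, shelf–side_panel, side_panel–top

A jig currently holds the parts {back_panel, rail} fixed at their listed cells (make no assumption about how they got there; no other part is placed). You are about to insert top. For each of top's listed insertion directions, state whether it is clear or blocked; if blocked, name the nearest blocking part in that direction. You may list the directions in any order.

+y: blocked by back_panel; -x: clear

-x: ray from top(1, 0) has no placed part ⇒ clear
+y: nearest on ray is back_panel@(1, 1) ⇒ blocked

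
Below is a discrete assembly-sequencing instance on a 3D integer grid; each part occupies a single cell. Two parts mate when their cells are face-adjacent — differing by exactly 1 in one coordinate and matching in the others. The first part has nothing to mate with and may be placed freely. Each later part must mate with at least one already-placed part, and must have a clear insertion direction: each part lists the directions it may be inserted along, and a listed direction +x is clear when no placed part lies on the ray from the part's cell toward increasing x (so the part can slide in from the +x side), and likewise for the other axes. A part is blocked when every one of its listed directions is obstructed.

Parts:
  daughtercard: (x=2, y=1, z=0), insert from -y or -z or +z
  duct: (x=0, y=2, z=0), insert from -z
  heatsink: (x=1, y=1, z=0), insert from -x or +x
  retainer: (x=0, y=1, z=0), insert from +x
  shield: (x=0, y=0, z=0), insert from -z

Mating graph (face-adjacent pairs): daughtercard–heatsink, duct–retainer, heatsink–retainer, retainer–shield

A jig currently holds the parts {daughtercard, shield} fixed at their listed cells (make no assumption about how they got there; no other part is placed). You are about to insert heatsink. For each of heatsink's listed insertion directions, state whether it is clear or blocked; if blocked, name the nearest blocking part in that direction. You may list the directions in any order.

-x: ray from heatsink(1, 1, 0) has no placed part ⇒ clear
+x: nearest on ray is daughtercard@(2, 1, 0) ⇒ blocked

+x: blocked by daughtercard; -x: clear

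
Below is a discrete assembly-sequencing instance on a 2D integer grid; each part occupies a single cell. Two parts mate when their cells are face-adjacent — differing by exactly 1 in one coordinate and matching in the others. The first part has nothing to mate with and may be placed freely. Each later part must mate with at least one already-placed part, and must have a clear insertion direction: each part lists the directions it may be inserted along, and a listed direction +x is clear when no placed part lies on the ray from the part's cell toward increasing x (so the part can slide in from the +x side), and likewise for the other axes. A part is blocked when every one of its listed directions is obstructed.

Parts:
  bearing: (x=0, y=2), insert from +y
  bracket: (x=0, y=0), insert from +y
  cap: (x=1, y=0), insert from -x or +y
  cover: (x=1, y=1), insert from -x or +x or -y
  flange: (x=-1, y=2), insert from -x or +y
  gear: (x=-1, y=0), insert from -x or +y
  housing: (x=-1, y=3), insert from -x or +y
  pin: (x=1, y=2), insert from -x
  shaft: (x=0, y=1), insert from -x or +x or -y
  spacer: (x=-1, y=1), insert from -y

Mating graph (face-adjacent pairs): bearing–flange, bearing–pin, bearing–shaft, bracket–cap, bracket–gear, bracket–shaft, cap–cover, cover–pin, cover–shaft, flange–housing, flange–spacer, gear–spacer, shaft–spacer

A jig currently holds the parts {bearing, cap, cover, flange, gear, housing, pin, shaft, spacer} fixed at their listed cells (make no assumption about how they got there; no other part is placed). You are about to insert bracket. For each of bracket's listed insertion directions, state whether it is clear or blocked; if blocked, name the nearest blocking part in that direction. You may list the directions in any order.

+y: nearest on ray is shaft@(0, 1) ⇒ blocked

+y: blocked by shaft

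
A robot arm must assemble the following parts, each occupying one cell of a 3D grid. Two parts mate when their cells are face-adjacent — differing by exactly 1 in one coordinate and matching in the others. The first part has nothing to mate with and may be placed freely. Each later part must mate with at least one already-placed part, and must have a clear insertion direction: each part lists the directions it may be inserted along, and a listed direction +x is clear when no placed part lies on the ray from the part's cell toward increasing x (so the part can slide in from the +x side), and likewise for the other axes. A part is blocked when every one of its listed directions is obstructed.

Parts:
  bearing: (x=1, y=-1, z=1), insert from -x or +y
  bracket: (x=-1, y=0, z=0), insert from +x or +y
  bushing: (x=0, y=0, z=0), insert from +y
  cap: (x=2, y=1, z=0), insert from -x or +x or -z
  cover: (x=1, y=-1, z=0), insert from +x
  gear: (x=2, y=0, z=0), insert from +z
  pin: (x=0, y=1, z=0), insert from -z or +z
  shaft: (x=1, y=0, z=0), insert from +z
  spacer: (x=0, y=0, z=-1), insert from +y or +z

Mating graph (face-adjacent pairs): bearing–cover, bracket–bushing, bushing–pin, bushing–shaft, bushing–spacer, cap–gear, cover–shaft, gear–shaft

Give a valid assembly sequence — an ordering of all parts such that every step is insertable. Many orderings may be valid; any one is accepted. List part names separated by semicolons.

1. bearing@(1, -1, 1) [-x clear] — {bearing}
2. cover@(1, -1, 0) [+x clear] — {bearing, cover}
3. shaft@(1, 0, 0) [+z clear] — {bearing, cover, shaft}
4. bushing@(0, 0, 0) [+y clear] — {bearing, bushing, cover, shaft}
5. bracket@(-1, 0, 0) [+y clear] — {bearing, bracket, bushing, cover, shaft}
6. spacer@(0, 0, -1) [+y clear] — {bearing, bracket, bushing, cover, shaft, spacer}
7. pin@(0, 1, 0) [-z clear] — {bearing, bracket, bushing, cover, pin, shaft, spacer}
8. gear@(2, 0, 0) [+z clear] — {bearing, bracket, bushing, cover, gear, pin, shaft, spacer}
9. cap@(2, 1, 0) [+x clear] — {bearing, bracket, bushing, cap, cover, gear, pin, shaft, spacer}

bearing; cover; shaft; bushing; bracket; spacer; pin; gear; cap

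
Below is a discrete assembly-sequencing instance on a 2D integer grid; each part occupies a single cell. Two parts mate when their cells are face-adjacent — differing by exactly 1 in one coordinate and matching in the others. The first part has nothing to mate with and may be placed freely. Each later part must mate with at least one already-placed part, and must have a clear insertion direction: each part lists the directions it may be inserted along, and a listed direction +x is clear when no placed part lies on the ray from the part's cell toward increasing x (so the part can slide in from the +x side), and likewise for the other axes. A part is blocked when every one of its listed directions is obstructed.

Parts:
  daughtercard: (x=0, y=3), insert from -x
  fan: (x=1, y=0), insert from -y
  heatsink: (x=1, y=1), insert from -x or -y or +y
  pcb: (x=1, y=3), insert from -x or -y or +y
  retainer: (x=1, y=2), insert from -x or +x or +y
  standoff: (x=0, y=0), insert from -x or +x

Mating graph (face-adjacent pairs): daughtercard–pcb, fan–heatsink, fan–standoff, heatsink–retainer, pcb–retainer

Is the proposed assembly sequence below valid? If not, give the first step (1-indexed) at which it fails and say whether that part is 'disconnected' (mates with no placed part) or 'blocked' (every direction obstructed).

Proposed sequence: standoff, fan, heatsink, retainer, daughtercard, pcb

1. standoff@(0, 0) [-x clear] — {standoff}
2. fan@(1, 0) [-y clear] — {fan, standoff}
3. heatsink@(1, 1) [-x clear] — {fan, heatsink, standoff}
4. retainer@(1, 2) [-x clear] — {fan, heatsink, retainer, standoff}
5. daughtercard@(0, 3) — no placed neighbour ⇒ disconnected

Invalid at step 5 (disconnected)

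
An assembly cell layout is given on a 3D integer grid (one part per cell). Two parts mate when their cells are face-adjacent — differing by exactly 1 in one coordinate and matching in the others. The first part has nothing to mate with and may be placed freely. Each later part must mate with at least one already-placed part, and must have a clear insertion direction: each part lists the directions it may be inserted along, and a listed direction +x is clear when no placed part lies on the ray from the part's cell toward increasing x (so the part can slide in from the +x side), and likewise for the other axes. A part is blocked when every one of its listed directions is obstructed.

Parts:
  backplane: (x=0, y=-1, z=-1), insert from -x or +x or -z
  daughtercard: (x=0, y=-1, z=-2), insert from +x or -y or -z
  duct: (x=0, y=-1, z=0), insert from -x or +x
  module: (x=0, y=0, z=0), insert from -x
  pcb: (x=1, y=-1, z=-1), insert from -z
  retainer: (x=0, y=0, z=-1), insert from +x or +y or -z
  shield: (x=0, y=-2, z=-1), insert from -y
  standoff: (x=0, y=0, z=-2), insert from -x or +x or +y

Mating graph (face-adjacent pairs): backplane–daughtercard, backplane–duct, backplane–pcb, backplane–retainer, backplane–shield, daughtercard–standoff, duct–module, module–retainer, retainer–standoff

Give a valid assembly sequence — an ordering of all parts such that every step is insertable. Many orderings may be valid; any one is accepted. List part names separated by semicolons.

standoff; daughtercard; backplane; retainer; module; shield; pcb; duct

1. standoff@(0, 0, -2) [-x clear] — {standoff}
2. daughtercard@(0, -1, -2) [+x clear] — {daughtercard, standoff}
3. backplane@(0, -1, -1) [-x clear] — {backplane, daughtercard, standoff}
4. retainer@(0, 0, -1) [+x clear] — {backplane, daughtercard, retainer, standoff}
5. module@(0, 0, 0) [-x clear] — {backplane, daughtercard, module, retainer, standoff}
6. shield@(0, -2, -1) [-y clear] — {backplane, daughtercard, module, retainer, shield, standoff}
7. pcb@(1, -1, -1) [-z clear] — {backplane, daughtercard, module, pcb, retainer, shield, standoff}
8. duct@(0, -1, 0) [-x clear] — {backplane, daughtercard, duct, module, pcb, retainer, shield, standoff}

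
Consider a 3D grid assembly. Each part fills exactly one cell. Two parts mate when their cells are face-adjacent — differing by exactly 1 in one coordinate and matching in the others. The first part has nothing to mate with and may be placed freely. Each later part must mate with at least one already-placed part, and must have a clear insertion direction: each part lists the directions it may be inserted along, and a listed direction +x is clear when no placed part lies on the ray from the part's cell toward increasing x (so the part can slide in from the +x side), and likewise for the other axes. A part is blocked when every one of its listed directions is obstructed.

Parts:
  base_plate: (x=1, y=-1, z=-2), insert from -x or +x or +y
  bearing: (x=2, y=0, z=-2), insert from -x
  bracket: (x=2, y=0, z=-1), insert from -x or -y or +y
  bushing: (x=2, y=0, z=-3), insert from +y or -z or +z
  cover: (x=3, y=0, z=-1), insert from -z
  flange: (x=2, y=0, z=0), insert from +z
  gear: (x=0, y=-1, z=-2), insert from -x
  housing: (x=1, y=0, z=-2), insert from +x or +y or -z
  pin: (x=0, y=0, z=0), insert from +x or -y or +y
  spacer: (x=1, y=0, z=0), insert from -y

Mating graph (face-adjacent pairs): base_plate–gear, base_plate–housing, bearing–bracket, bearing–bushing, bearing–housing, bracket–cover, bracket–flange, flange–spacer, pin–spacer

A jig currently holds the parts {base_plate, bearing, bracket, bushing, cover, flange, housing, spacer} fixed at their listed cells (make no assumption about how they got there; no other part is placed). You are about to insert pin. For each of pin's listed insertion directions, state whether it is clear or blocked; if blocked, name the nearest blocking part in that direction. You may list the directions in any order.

+x: blocked by spacer; +y: clear; -y: clear

+x: nearest on ray is spacer@(1, 0, 0) ⇒ blocked
-y: ray from pin(0, 0, 0) has no placed part ⇒ clear
+y: ray from pin(0, 0, 0) has no placed part ⇒ clear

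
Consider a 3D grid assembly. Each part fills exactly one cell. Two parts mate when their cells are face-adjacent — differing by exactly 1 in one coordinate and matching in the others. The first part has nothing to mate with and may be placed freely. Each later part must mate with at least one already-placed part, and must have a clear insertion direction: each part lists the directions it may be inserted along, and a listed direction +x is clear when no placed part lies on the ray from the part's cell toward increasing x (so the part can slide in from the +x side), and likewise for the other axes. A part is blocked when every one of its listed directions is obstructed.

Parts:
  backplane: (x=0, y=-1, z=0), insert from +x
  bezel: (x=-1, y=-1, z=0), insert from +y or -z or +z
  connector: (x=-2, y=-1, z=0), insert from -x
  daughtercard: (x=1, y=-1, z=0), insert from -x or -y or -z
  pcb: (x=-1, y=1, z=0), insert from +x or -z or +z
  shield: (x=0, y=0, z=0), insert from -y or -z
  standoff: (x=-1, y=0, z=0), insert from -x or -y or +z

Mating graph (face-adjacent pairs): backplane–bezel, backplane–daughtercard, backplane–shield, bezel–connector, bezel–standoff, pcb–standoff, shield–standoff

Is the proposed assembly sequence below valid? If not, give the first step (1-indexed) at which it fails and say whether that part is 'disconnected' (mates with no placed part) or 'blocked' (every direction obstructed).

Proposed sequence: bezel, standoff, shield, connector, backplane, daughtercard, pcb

Valid

1. bezel@(-1, -1, 0) [+y clear] — {bezel}
2. standoff@(-1, 0, 0) [-x clear] — {bezel, standoff}
3. shield@(0, 0, 0) [-y clear] — {bezel, shield, standoff}
4. connector@(-2, -1, 0) [-x clear] — {bezel, connector, shield, standoff}
5. backplane@(0, -1, 0) [+x clear] — {backplane, bezel, connector, shield, standoff}
6. daughtercard@(1, -1, 0) [-y clear] — {backplane, bezel, connector, daughtercard, shield, standoff}
7. pcb@(-1, 1, 0) [+x clear] — {backplane, bezel, connector, daughtercard, pcb, shield, standoff}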